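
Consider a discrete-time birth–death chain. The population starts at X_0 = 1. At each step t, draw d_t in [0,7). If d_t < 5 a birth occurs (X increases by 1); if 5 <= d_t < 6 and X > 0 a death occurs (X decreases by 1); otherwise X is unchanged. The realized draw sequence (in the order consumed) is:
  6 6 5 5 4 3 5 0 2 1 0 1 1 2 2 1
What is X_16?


t=0: X=1, d=6 → hold, X_1=1
t=1: X=1, d=6 → hold, X_2=1
t=2: X=1, d=5 → death, X_3=0
t=3: X=0, d=5 → hold, X_4=0
t=4: X=0, d=4 → birth, X_5=1
t=5: X=1, d=3 → birth, X_6=2
t=6: X=2, d=5 → death, X_7=1
t=7: X=1, d=0 → birth, X_8=2
t=8: X=2, d=2 → birth, X_9=3
t=9: X=3, d=1 → birth, X_10=4
t=10: X=4, d=0 → birth, X_11=5
t=11: X=5, d=1 → birth, X_12=6
t=12: X=6, d=1 → birth, X_13=7
t=13: X=7, d=2 → birth, X_14=8
t=14: X=8, d=2 → birth, X_15=9
t=15: X=9, d=1 → birth, X_16=10

10


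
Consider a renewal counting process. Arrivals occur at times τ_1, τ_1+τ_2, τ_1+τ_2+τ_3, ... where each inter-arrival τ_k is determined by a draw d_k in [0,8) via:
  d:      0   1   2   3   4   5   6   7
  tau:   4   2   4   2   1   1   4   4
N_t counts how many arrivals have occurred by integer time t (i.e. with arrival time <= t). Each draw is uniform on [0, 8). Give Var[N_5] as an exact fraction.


Inter-arrival values over d=0..7: [4, 2, 4, 2, 1, 1, 4, 4]
Each d has probability 1/8, so the pmf of τ is: f(1) = 1/4, f(2) = 1/4, f(4) = 1/2
Let p_n(j) = P(N_n = j), with p_0 = [1]. Condition on τ_1: p_n(0) = P(τ > n), and for j >= 1, p_n(j) = Σ_{k<=n} f(k)·p_{n−k}(j−1)
p_1 = [3/4, 1/4]  (j = 0..1)
p_2 = [1/2, 7/16, 1/16]  (j = 0..2)
p_3 = [1/2, 5/16, 11/64, 1/64]  (j = 0..3)
p_4 = [0, 3/4, 3/16, 15/256, 1/256]  (j = 0..4)
p_5 = [0, 1/2, 25/64, 23/256, 19/1024, 1/1024]  (j = 0..5)
E[N_5] = Σ j·p_5(j) = 1669/1024;  E[N_5²] = Σ j²·p_5(j) = 3269/1024
Var[N_5] = 3269/1024 − (1669/1024)² = 561895/1048576

561895/1048576


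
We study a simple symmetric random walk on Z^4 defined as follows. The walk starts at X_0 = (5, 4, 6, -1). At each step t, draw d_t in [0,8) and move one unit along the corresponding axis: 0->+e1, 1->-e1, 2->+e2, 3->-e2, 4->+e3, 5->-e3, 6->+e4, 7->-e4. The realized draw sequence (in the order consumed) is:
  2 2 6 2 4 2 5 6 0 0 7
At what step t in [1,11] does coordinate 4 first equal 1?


8

t=0: X=(5, 4, 6, -1), d=2 → +e2, X_1=(5, 5, 6, -1)
t=1: X=(5, 5, 6, -1), d=2 → +e2, X_2=(5, 6, 6, -1)
t=2: X=(5, 6, 6, -1), d=6 → +e4, X_3=(5, 6, 6, 0)
t=3: X=(5, 6, 6, 0), d=2 → +e2, X_4=(5, 7, 6, 0)
t=4: X=(5, 7, 6, 0), d=4 → +e3, X_5=(5, 7, 7, 0)
t=5: X=(5, 7, 7, 0), d=2 → +e2, X_6=(5, 8, 7, 0)
t=6: X=(5, 8, 7, 0), d=5 → -e3, X_7=(5, 8, 6, 0)
t=7: X=(5, 8, 6, 0), d=6 → +e4, X_8=(5, 8, 6, 1)
t=8: X=(5, 8, 6, 1), d=0 → +e1, X_9=(6, 8, 6, 1)
t=9: X=(6, 8, 6, 1), d=0 → +e1, X_10=(7, 8, 6, 1)
t=10: X=(7, 8, 6, 1), d=7 → -e4, X_11=(7, 8, 6, 0)


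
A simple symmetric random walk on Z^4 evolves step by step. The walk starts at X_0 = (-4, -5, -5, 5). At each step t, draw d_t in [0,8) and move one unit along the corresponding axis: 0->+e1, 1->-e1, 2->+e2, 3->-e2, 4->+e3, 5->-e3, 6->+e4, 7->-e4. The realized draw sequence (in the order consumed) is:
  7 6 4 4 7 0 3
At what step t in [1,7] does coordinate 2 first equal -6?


t=0: X=(-4, -5, -5, 5), d=7 → -e4, X_1=(-4, -5, -5, 4)
t=1: X=(-4, -5, -5, 4), d=6 → +e4, X_2=(-4, -5, -5, 5)
t=2: X=(-4, -5, -5, 5), d=4 → +e3, X_3=(-4, -5, -4, 5)
t=3: X=(-4, -5, -4, 5), d=4 → +e3, X_4=(-4, -5, -3, 5)
t=4: X=(-4, -5, -3, 5), d=7 → -e4, X_5=(-4, -5, -3, 4)
t=5: X=(-4, -5, -3, 4), d=0 → +e1, X_6=(-3, -5, -3, 4)
t=6: X=(-3, -5, -3, 4), d=3 → -e2, X_7=(-3, -6, -3, 4)

7


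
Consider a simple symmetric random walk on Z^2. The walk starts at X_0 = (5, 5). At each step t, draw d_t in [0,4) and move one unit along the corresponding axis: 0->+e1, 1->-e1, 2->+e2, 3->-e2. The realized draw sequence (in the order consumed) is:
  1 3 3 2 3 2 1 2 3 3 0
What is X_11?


t=0: X=(5, 5), d=1 → -e1, X_1=(4, 5)
t=1: X=(4, 5), d=3 → -e2, X_2=(4, 4)
t=2: X=(4, 4), d=3 → -e2, X_3=(4, 3)
t=3: X=(4, 3), d=2 → +e2, X_4=(4, 4)
t=4: X=(4, 4), d=3 → -e2, X_5=(4, 3)
t=5: X=(4, 3), d=2 → +e2, X_6=(4, 4)
t=6: X=(4, 4), d=1 → -e1, X_7=(3, 4)
t=7: X=(3, 4), d=2 → +e2, X_8=(3, 5)
t=8: X=(3, 5), d=3 → -e2, X_9=(3, 4)
t=9: X=(3, 4), d=3 → -e2, X_10=(3, 3)
t=10: X=(3, 3), d=0 → +e1, X_11=(4, 3)

(4, 3)


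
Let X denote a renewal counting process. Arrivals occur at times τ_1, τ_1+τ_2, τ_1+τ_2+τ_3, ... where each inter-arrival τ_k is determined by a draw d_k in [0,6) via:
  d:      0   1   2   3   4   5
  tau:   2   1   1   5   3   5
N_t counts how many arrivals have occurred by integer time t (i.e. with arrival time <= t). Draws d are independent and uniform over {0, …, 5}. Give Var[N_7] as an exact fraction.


5210138/4782969

Inter-arrival values over d=0..5: [2, 1, 1, 5, 3, 5]
Each d has probability 1/6, so the pmf of τ is: f(1) = 1/3, f(2) = 1/6, f(3) = 1/6, f(5) = 1/3
Let p_n(j) = P(N_n = j), with p_0 = [1]. Condition on τ_1: p_n(0) = P(τ > n), and for j >= 1, p_n(j) = Σ_{k<=n} f(k)·p_{n−k}(j−1)
p_1 = [2/3, 1/3]  (j = 0..1)
p_2 = [1/2, 7/18, 1/9]  (j = 0..2)
p_3 = [1/3, 4/9, 5/27, 1/27]  (j = 0..3)
p_4 = [1/3, 11/36, 29/108, 13/162, 1/81]  (j = 0..4)
p_5 = [0, 7/12, 13/54, 5/36, 8/243, 1/243]  (j = 0..5)
p_6 = [0, 1/3, 31/72, 101/648, 16/243, 19/1458, 1/729]  (j = 0..6)
p_7 = [0, 2/9, 7/18, 43/162, 43/486, 43/1458, 11/2187, 1/2187]  (j = 0..7)
E[N_7] = Σ j·p_7(j) = 5098/2187;  E[N_7²] = Σ j²·p_7(j) = 14266/2187
Var[N_7] = 14266/2187 − (5098/2187)² = 5210138/4782969


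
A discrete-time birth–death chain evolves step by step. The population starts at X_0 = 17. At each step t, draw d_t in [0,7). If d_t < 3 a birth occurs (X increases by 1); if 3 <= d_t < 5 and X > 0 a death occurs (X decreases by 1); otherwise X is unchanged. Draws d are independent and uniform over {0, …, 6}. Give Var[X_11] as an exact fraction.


X can drop by at most 1 per step and X_0 = 17 > T = 11, so X_t >= 17 − t >= 6 > 0 for every t <= 11: the floor at 0 (the 'and X > 0' condition) never binds. Hence X_11 = X_0 + Σ_{t<11} Y_t with i.i.d. increments Y_t = y(d_t) ∈ {+1, −1, 0}.
Outcome values over d=0..6: [1, 1, 1, -1, -1, 0, 0]
Σy = 1, Σy² = 5, M = 7
μ = 1/7 = 1/7,  σ² = 5/7 − (1/7)² = 34/49
Independent increments: Var[X_11] = 11·σ² = 11·(34/49) = 374/49

374/49


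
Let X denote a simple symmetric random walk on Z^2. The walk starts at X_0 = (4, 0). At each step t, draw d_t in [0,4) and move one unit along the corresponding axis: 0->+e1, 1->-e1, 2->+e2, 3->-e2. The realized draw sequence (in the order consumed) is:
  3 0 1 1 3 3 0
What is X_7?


t=0: X=(4, 0), d=3 → -e2, X_1=(4, -1)
t=1: X=(4, -1), d=0 → +e1, X_2=(5, -1)
t=2: X=(5, -1), d=1 → -e1, X_3=(4, -1)
t=3: X=(4, -1), d=1 → -e1, X_4=(3, -1)
t=4: X=(3, -1), d=3 → -e2, X_5=(3, -2)
t=5: X=(3, -2), d=3 → -e2, X_6=(3, -3)
t=6: X=(3, -3), d=0 → +e1, X_7=(4, -3)

(4, -3)


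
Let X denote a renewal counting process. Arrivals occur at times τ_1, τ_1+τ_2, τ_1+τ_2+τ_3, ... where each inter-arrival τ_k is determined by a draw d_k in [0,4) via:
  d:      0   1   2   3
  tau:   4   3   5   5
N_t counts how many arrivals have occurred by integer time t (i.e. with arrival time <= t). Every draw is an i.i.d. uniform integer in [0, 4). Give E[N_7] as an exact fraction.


19/16

Inter-arrival values over d=0..3: [4, 3, 5, 5]
Each d has probability 1/4, so the pmf of τ is: f(3) = 1/4, f(4) = 1/4, f(5) = 1/2
Renewal equation for m(n) = E[N_n]: condition on τ_1 = k (if k <= n, one arrival plus a fresh copy on the remaining n−k steps): m(n) = F(n) + Σ_{k<=n} f(k)·m(n−k), where F(n) = P(τ <= n) and m(0) = 0
m(1) = F(1) = 0
m(2) = F(2) = 0
m(3) = F(3) = 1/4
m(4) = F(4) = 1/2
m(5) = F(5) = 1
m(6) = F(6) + f(3)·m(3) = 1 + 1/4·1/4 = 17/16
m(7) = F(7) + f(3)·m(4) + f(4)·m(3) = 1 + 1/4·1/2 + 1/4·1/4 = 19/16
E[N_7] = m(7) = 19/16


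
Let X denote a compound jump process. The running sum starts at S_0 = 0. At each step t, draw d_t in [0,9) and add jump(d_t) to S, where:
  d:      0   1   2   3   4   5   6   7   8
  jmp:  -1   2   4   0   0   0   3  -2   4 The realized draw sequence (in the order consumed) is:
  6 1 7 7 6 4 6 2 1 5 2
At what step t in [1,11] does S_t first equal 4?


5

t=0: S=0, d=6, jump=3, S_1=3
t=1: S=3, d=1, jump=2, S_2=5
t=2: S=5, d=7, jump=-2, S_3=3
t=3: S=3, d=7, jump=-2, S_4=1
t=4: S=1, d=6, jump=3, S_5=4
t=5: S=4, d=4, jump=0, S_6=4
t=6: S=4, d=6, jump=3, S_7=7
t=7: S=7, d=2, jump=4, S_8=11
t=8: S=11, d=1, jump=2, S_9=13
t=9: S=13, d=5, jump=0, S_10=13
t=10: S=13, d=2, jump=4, S_11=17


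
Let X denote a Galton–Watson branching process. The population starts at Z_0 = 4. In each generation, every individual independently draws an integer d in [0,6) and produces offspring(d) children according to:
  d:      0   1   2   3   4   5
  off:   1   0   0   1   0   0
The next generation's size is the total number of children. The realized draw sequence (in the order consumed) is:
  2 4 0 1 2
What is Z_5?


gen 0: Z_0=4, draws=[2, 4, 0, 1], offspring=[0, 0, 1, 0], Z_1=1
gen 1: Z_1=1, draws=[2], offspring=[0], Z_2=0
gen 2: Z_2=0, draws=[], offspring=[], Z_3=0
gen 3: Z_3=0, draws=[], offspring=[], Z_4=0
gen 4: Z_4=0, draws=[], offspring=[], Z_5=0

0


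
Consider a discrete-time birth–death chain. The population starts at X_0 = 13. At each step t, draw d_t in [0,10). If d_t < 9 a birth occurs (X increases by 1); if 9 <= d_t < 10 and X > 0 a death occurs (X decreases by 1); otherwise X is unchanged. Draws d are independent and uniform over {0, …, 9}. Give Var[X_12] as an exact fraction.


108/25

X can drop by at most 1 per step and X_0 = 13 > T = 12, so X_t >= 13 − t >= 1 > 0 for every t <= 12: the floor at 0 (the 'and X > 0' condition) never binds. Hence X_12 = X_0 + Σ_{t<12} Y_t with i.i.d. increments Y_t = y(d_t) ∈ {+1, −1, 0}.
Outcome values over d=0..9: [1, 1, 1, 1, 1, 1, 1, 1, 1, -1]
Σy = 8, Σy² = 10, M = 10
μ = 8/10 = 4/5,  σ² = 10/10 − (4/5)² = 9/25
Independent increments: Var[X_12] = 12·σ² = 12·(9/25) = 108/25


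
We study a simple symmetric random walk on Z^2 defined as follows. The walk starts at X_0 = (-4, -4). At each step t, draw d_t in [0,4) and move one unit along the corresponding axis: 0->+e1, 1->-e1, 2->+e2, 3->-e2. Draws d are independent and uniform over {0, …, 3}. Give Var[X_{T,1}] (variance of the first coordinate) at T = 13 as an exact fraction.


13/2

Outcome values over d=0..3: [1, -1, 0, 0]
Σy = 0, Σy² = 2, M = 4
μ = 0/4 = 0,  σ² = 2/4 − (0)² = 1/2
Independent increments: Var[X_13] = 13·σ² = 13·(1/2) = 13/2


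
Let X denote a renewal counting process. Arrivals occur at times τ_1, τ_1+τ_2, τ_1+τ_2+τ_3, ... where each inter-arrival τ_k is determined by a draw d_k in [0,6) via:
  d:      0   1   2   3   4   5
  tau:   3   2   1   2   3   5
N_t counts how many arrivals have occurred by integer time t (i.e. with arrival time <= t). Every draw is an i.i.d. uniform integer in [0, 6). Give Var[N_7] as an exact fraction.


Inter-arrival values over d=0..5: [3, 2, 1, 2, 3, 5]
Each d has probability 1/6, so the pmf of τ is: f(1) = 1/6, f(2) = 1/3, f(3) = 1/3, f(5) = 1/6
Let p_n(j) = P(N_n = j), with p_0 = [1]. Condition on τ_1: p_n(0) = P(τ > n), and for j >= 1, p_n(j) = Σ_{k<=n} f(k)·p_{n−k}(j−1)
p_1 = [5/6, 1/6]  (j = 0..1)
p_2 = [1/2, 17/36, 1/36]  (j = 0..2)
p_3 = [1/6, 25/36, 29/216, 1/216]  (j = 0..3)
p_4 = [1/6, 17/36, 71/216, 41/1296, 1/1296]  (j = 0..4)
p_5 = [0, 5/12, 101/216, 47/432, 53/7776, 1/7776]  (j = 0..5)
p_6 = [0, 1/4, 35/72, 301/1296, 235/7776, 65/46656, 1/46656]  (j = 0..6)
p_7 = [0, 5/36, 5/12, 455/1296, 665/7776, 353/46656, 77/279936, 1/279936]  (j = 0..7)
E[N_7] = Σ j·p_7(j) = 673819/279936;  E[N_7²] = Σ j²·p_7(j) = 1828771/279936
Var[N_7] = 1828771/279936 − (673819/279936)² = 57906793895/78364164096

57906793895/78364164096


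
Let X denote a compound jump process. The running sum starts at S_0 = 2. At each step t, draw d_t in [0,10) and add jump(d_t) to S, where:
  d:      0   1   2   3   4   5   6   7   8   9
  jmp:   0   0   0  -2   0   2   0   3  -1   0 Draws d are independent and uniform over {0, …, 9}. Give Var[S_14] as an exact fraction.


616/25

Outcome values over d=0..9: [0, 0, 0, -2, 0, 2, 0, 3, -1, 0]
Σy = 2, Σy² = 18, M = 10
μ = 2/10 = 1/5,  σ² = 18/10 − (1/5)² = 44/25
Independent increments: Var[S_14] = 14·σ² = 14·(44/25) = 616/25


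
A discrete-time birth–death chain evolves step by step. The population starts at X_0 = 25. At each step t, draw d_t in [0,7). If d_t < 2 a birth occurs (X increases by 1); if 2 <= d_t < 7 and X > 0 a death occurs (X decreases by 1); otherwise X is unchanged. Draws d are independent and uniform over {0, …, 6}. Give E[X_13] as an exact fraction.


X can drop by at most 1 per step and X_0 = 25 > T = 13, so X_t >= 25 − t >= 12 > 0 for every t <= 13: the floor at 0 (the 'and X > 0' condition) never binds. Hence X_13 = X_0 + Σ_{t<13} Y_t with i.i.d. increments Y_t = y(d_t) ∈ {+1, −1, 0}.
Outcome values over d=0..6: [1, 1, -1, -1, -1, -1, -1]
Σy = -3, Σy² = 7, M = 7
μ = -3/7 = -3/7,  σ² = 7/7 − (-3/7)² = 40/49
E[X_13] = 25 + 13·(-3/7) = 136/7

136/7


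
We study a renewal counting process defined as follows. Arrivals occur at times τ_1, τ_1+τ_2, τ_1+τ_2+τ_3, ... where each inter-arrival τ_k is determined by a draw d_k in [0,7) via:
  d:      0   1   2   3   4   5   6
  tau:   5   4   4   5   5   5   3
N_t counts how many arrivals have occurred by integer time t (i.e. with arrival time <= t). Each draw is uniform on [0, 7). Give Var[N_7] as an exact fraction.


220/2401

Inter-arrival values over d=0..6: [5, 4, 4, 5, 5, 5, 3]
Each d has probability 1/7, so the pmf of τ is: f(3) = 1/7, f(4) = 2/7, f(5) = 4/7
Let p_n(j) = P(N_n = j), with p_0 = [1]. Condition on τ_1: p_n(0) = P(τ > n), and for j >= 1, p_n(j) = Σ_{k<=n} f(k)·p_{n−k}(j−1)
p_1 = [1]  (j = 0)
p_2 = [1]  (j = 0)
p_3 = [6/7, 1/7]  (j = 0..1)
p_4 = [4/7, 3/7]  (j = 0..1)
p_5 = [0, 1]  (j = 0..1)
p_6 = [0, 48/49, 1/49]  (j = 0..2)
p_7 = [0, 44/49, 5/49]  (j = 0..2)
E[N_7] = Σ j·p_7(j) = 54/49;  E[N_7²] = Σ j²·p_7(j) = 64/49
Var[N_7] = 64/49 − (54/49)² = 220/2401


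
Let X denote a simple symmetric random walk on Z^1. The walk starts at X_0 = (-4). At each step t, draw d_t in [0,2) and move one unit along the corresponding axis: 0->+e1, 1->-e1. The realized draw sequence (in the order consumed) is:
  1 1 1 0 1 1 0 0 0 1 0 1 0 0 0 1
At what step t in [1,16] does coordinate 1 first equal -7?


t=0: X=(-4), d=1 → -e1, X_1=(-5)
t=1: X=(-5), d=1 → -e1, X_2=(-6)
t=2: X=(-6), d=1 → -e1, X_3=(-7)
t=3: X=(-7), d=0 → +e1, X_4=(-6)
t=4: X=(-6), d=1 → -e1, X_5=(-7)
t=5: X=(-7), d=1 → -e1, X_6=(-8)
t=6: X=(-8), d=0 → +e1, X_7=(-7)
t=7: X=(-7), d=0 → +e1, X_8=(-6)
t=8: X=(-6), d=0 → +e1, X_9=(-5)
t=9: X=(-5), d=1 → -e1, X_10=(-6)
t=10: X=(-6), d=0 → +e1, X_11=(-5)
t=11: X=(-5), d=1 → -e1, X_12=(-6)
t=12: X=(-6), d=0 → +e1, X_13=(-5)
t=13: X=(-5), d=0 → +e1, X_14=(-4)
t=14: X=(-4), d=0 → +e1, X_15=(-3)
t=15: X=(-3), d=1 → -e1, X_16=(-4)

3


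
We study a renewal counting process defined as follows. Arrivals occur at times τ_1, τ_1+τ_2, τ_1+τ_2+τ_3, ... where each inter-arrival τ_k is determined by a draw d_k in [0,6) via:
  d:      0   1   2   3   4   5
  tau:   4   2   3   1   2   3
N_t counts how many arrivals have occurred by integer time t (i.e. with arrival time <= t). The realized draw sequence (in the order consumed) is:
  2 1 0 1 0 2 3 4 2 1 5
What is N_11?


draw d_1=2: τ_1=3, arrival time A_1=3
draw d_2=1: τ_2=2, arrival time A_2=5
draw d_3=0: τ_3=4, arrival time A_3=9
draw d_4=1: τ_4=2, arrival time A_4=11
draw d_5=0: τ_5=4, arrival time A_5=15
draw d_6=2: τ_6=3, arrival time A_6=18
draw d_7=3: τ_7=1, arrival time A_7=19
draw d_8=4: τ_8=2, arrival time A_8=21
draw d_9=2: τ_9=3, arrival time A_9=24
draw d_10=1: τ_10=2, arrival time A_10=26
draw d_11=5: τ_11=3, arrival time A_11=29
N_t over t=0..11: 0:0 1:0 2:0 3:1 4:1 5:2 6:2 7:2 8:2 9:3 10:3 11:4

4


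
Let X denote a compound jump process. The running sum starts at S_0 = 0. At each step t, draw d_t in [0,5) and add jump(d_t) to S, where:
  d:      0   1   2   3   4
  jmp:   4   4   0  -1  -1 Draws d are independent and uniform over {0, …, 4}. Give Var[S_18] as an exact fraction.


2412/25

Outcome values over d=0..4: [4, 4, 0, -1, -1]
Σy = 6, Σy² = 34, M = 5
μ = 6/5 = 6/5,  σ² = 34/5 − (6/5)² = 134/25
Independent increments: Var[S_18] = 18·σ² = 18·(134/25) = 2412/25


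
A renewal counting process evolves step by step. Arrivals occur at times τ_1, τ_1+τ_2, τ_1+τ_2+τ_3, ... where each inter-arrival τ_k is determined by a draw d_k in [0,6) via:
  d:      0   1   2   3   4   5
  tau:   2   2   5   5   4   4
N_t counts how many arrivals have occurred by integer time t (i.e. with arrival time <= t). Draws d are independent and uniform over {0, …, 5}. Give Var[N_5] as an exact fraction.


Inter-arrival values over d=0..5: [2, 2, 5, 5, 4, 4]
Each d has probability 1/6, so the pmf of τ is: f(2) = 1/3, f(4) = 1/3, f(5) = 1/3
Let p_n(j) = P(N_n = j), with p_0 = [1]. Condition on τ_1: p_n(0) = P(τ > n), and for j >= 1, p_n(j) = Σ_{k<=n} f(k)·p_{n−k}(j−1)
p_1 = [1]  (j = 0)
p_2 = [2/3, 1/3]  (j = 0..1)
p_3 = [2/3, 1/3]  (j = 0..1)
p_4 = [1/3, 5/9, 1/9]  (j = 0..2)
p_5 = [0, 8/9, 1/9]  (j = 0..2)
E[N_5] = Σ j·p_5(j) = 10/9;  E[N_5²] = Σ j²·p_5(j) = 4/3
Var[N_5] = 4/3 − (10/9)² = 8/81

8/81


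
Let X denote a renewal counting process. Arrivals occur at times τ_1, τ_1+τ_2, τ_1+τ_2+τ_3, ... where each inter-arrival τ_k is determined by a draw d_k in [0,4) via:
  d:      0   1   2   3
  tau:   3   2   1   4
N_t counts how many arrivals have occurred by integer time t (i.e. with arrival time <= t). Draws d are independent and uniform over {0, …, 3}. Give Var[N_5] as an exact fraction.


Inter-arrival values over d=0..3: [3, 2, 1, 4]
Each d has probability 1/4, so the pmf of τ is: f(1) = 1/4, f(2) = 1/4, f(3) = 1/4, f(4) = 1/4
Let p_n(j) = P(N_n = j), with p_0 = [1]. Condition on τ_1: p_n(0) = P(τ > n), and for j >= 1, p_n(j) = Σ_{k<=n} f(k)·p_{n−k}(j−1)
p_1 = [3/4, 1/4]  (j = 0..1)
p_2 = [1/2, 7/16, 1/16]  (j = 0..2)
p_3 = [1/4, 9/16, 11/64, 1/64]  (j = 0..3)
p_4 = [0, 5/8, 5/16, 15/256, 1/256]  (j = 0..4)
p_5 = [0, 3/8, 15/32, 35/256, 19/1024, 1/1024]  (j = 0..5)
E[N_5] = Σ j·p_5(j) = 1845/1024;  E[N_5²] = Σ j²·p_5(j) = 3893/1024
Var[N_5] = 3893/1024 − (1845/1024)² = 582407/1048576

582407/1048576


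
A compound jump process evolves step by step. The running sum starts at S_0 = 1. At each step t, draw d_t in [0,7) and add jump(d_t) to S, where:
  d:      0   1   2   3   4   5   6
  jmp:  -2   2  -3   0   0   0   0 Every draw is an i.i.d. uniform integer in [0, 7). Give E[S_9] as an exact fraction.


-20/7

Outcome values over d=0..6: [-2, 2, -3, 0, 0, 0, 0]
Σy = -3, Σy² = 17, M = 7
μ = -3/7 = -3/7,  σ² = 17/7 − (-3/7)² = 110/49
E[S_9] = 1 + 9·(-3/7) = -20/7


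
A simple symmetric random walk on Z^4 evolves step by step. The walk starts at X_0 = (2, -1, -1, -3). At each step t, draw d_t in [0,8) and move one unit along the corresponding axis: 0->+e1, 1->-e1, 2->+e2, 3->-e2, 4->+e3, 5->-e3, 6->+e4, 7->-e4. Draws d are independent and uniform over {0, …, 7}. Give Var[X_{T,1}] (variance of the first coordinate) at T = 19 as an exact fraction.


19/4

Outcome values over d=0..7: [1, -1, 0, 0, 0, 0, 0, 0]
Σy = 0, Σy² = 2, M = 8
μ = 0/8 = 0,  σ² = 2/8 − (0)² = 1/4
Independent increments: Var[X_19] = 19·σ² = 19·(1/4) = 19/4


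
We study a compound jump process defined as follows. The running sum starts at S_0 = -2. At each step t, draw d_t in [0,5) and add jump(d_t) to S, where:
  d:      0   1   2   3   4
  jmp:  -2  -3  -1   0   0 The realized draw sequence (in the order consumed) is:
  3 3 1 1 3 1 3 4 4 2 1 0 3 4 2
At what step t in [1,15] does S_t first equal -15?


t=0: S=-2, d=3, jump=0, S_1=-2
t=1: S=-2, d=3, jump=0, S_2=-2
t=2: S=-2, d=1, jump=-3, S_3=-5
t=3: S=-5, d=1, jump=-3, S_4=-8
t=4: S=-8, d=3, jump=0, S_5=-8
t=5: S=-8, d=1, jump=-3, S_6=-11
t=6: S=-11, d=3, jump=0, S_7=-11
t=7: S=-11, d=4, jump=0, S_8=-11
t=8: S=-11, d=4, jump=0, S_9=-11
t=9: S=-11, d=2, jump=-1, S_10=-12
t=10: S=-12, d=1, jump=-3, S_11=-15
t=11: S=-15, d=0, jump=-2, S_12=-17
t=12: S=-17, d=3, jump=0, S_13=-17
t=13: S=-17, d=4, jump=0, S_14=-17
t=14: S=-17, d=2, jump=-1, S_15=-18

11


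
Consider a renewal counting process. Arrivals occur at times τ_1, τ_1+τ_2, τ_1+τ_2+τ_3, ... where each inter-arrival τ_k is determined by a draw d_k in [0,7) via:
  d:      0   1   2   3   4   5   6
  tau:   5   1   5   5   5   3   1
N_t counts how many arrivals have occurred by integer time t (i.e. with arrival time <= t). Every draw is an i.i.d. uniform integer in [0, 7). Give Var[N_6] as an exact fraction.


6285163716/13841287201

Inter-arrival values over d=0..6: [5, 1, 5, 5, 5, 3, 1]
Each d has probability 1/7, so the pmf of τ is: f(1) = 2/7, f(3) = 1/7, f(5) = 4/7
Let p_n(j) = P(N_n = j), with p_0 = [1]. Condition on τ_1: p_n(0) = P(τ > n), and for j >= 1, p_n(j) = Σ_{k<=n} f(k)·p_{n−k}(j−1)
p_1 = [5/7, 2/7]  (j = 0..1)
p_2 = [5/7, 10/49, 4/49]  (j = 0..2)
p_3 = [4/7, 17/49, 20/343, 8/343]  (j = 0..3)
p_4 = [4/7, 13/49, 48/343, 40/2401, 16/2401]  (j = 0..4)
p_5 = [0, 41/49, 36/343, 124/2401, 80/16807, 32/16807]  (j = 0..5)
p_6 = [0, 24/49, 155/343, 92/2401, 304/16807, 160/117649, 64/117649]  (j = 0..6)
E[N_6] = Σ j·p_6(j) = 187174/117649;  E[N_6²] = Σ j²·p_6(j) = 351208/117649
Var[N_6] = 351208/117649 − (187174/117649)² = 6285163716/13841287201


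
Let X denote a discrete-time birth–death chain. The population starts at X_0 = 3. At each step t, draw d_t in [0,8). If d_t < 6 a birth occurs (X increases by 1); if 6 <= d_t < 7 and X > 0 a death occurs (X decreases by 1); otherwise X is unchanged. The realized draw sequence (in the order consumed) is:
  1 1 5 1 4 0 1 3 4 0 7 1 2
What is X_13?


15

t=0: X=3, d=1 → birth, X_1=4
t=1: X=4, d=1 → birth, X_2=5
t=2: X=5, d=5 → birth, X_3=6
t=3: X=6, d=1 → birth, X_4=7
t=4: X=7, d=4 → birth, X_5=8
t=5: X=8, d=0 → birth, X_6=9
t=6: X=9, d=1 → birth, X_7=10
t=7: X=10, d=3 → birth, X_8=11
t=8: X=11, d=4 → birth, X_9=12
t=9: X=12, d=0 → birth, X_10=13
t=10: X=13, d=7 → hold, X_11=13
t=11: X=13, d=1 → birth, X_12=14
t=12: X=14, d=2 → birth, X_13=15


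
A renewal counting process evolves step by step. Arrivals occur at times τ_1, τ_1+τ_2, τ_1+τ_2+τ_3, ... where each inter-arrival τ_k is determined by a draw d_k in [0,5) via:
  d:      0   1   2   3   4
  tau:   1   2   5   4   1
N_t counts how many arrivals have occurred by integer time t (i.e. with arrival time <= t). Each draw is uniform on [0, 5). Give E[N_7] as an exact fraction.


Inter-arrival values over d=0..4: [1, 2, 5, 4, 1]
Each d has probability 1/5, so the pmf of τ is: f(1) = 2/5, f(2) = 1/5, f(4) = 1/5, f(5) = 1/5
Renewal equation for m(n) = E[N_n]: condition on τ_1 = k (if k <= n, one arrival plus a fresh copy on the remaining n−k steps): m(n) = F(n) + Σ_{k<=n} f(k)·m(n−k), where F(n) = P(τ <= n) and m(0) = 0
m(1) = F(1) = 2/5
m(2) = F(2) + f(1)·m(1) = 3/5 + 2/5·2/5 = 19/25
m(3) = F(3) + f(1)·m(2) + f(2)·m(1) = 3/5 + 2/5·19/25 + 1/5·2/5 = 123/125
m(4) = F(4) + f(1)·m(3) + f(2)·m(2) = 4/5 + 2/5·123/125 + 1/5·19/25 = 841/625
m(5) = F(5) + f(1)·m(4) + f(2)·m(3) + f(4)·m(1) = 1 + 2/5·841/625 + 1/5·123/125 + 1/5·2/5 = 5672/3125
m(6) = F(6) + f(1)·m(5) + f(2)·m(4) + f(4)·m(2) + f(5)·m(1) = 1 + 2/5·5672/3125 + 1/5·841/625 + 1/5·19/25 + 1/5·2/5 = 34799/15625
m(7) = F(7) + f(1)·m(6) + f(2)·m(5) + f(4)·m(3) + f(5)·m(2) = 1 + 2/5·34799/15625 + 1/5·5672/3125 + 1/5·123/125 + 1/5·19/25 = 203333/78125
E[N_7] = m(7) = 203333/78125

203333/78125


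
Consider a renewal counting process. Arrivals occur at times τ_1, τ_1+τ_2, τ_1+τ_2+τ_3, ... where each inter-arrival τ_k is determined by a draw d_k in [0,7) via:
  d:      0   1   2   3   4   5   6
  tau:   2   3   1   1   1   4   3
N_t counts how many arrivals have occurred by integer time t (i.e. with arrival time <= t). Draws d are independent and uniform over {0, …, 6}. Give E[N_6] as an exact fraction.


Inter-arrival values over d=0..6: [2, 3, 1, 1, 1, 4, 3]
Each d has probability 1/7, so the pmf of τ is: f(1) = 3/7, f(2) = 1/7, f(3) = 2/7, f(4) = 1/7
Renewal equation for m(n) = E[N_n]: condition on τ_1 = k (if k <= n, one arrival plus a fresh copy on the remaining n−k steps): m(n) = F(n) + Σ_{k<=n} f(k)·m(n−k), where F(n) = P(τ <= n) and m(0) = 0
m(1) = F(1) = 3/7
m(2) = F(2) + f(1)·m(1) = 4/7 + 3/7·3/7 = 37/49
m(3) = F(3) + f(1)·m(2) + f(2)·m(1) = 6/7 + 3/7·37/49 + 1/7·3/7 = 426/343
m(4) = F(4) + f(1)·m(3) + f(2)·m(2) + f(3)·m(1) = 1 + 3/7·426/343 + 1/7·37/49 + 2/7·3/7 = 4232/2401
m(5) = F(5) + f(1)·m(4) + f(2)·m(3) + f(3)·m(2) + f(4)·m(1) = 1 + 3/7·4232/2401 + 1/7·426/343 + 2/7·37/49 + 1/7·3/7 = 37140/16807
m(6) = F(6) + f(1)·m(5) + f(2)·m(4) + f(3)·m(3) + f(4)·m(2) = 1 + 3/7·37140/16807 + 1/7·4232/2401 + 2/7·426/343 + 1/7·37/49 = 313132/117649
E[N_6] = m(6) = 313132/117649

313132/117649


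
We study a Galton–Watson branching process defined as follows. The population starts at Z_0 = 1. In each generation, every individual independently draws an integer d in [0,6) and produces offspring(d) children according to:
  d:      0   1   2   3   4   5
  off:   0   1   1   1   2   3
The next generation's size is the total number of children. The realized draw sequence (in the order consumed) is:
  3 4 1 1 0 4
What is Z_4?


gen 0: Z_0=1, draws=[3], offspring=[1], Z_1=1
gen 1: Z_1=1, draws=[4], offspring=[2], Z_2=2
gen 2: Z_2=2, draws=[1, 1], offspring=[1, 1], Z_3=2
gen 3: Z_3=2, draws=[0, 4], offspring=[0, 2], Z_4=2

2


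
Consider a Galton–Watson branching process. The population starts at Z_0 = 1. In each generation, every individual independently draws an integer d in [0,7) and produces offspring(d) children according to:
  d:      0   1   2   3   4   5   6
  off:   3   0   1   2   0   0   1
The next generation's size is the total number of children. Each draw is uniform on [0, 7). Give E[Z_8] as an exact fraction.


Outcome values over d=0..6: [3, 0, 1, 2, 0, 0, 1]
Σy = 7, Σy² = 15, M = 7
μ = 7/7 = 1,  σ² = 15/7 − (1)² = 8/7
E[Z_0] = 1
E[Z_1] = 1·E[Z_0] = 1
E[Z_2] = 1·E[Z_1] = 1
E[Z_3] = 1·E[Z_2] = 1
E[Z_4] = 1·E[Z_3] = 1
E[Z_5] = 1·E[Z_4] = 1
E[Z_6] = 1·E[Z_5] = 1
E[Z_7] = 1·E[Z_6] = 1
E[Z_8] = 1·E[Z_7] = 1

1


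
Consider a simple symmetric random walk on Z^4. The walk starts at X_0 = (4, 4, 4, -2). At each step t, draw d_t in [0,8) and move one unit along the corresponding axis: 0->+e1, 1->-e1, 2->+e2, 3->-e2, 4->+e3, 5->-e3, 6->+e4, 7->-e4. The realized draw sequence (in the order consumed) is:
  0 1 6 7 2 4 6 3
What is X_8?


t=0: X=(4, 4, 4, -2), d=0 → +e1, X_1=(5, 4, 4, -2)
t=1: X=(5, 4, 4, -2), d=1 → -e1, X_2=(4, 4, 4, -2)
t=2: X=(4, 4, 4, -2), d=6 → +e4, X_3=(4, 4, 4, -1)
t=3: X=(4, 4, 4, -1), d=7 → -e4, X_4=(4, 4, 4, -2)
t=4: X=(4, 4, 4, -2), d=2 → +e2, X_5=(4, 5, 4, -2)
t=5: X=(4, 5, 4, -2), d=4 → +e3, X_6=(4, 5, 5, -2)
t=6: X=(4, 5, 5, -2), d=6 → +e4, X_7=(4, 5, 5, -1)
t=7: X=(4, 5, 5, -1), d=3 → -e2, X_8=(4, 4, 5, -1)

(4, 4, 5, -1)


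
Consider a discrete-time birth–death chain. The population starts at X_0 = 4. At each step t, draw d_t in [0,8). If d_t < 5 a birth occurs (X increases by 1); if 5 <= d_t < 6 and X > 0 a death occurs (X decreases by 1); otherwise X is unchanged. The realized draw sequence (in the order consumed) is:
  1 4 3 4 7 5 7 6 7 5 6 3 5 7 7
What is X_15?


t=0: X=4, d=1 → birth, X_1=5
t=1: X=5, d=4 → birth, X_2=6
t=2: X=6, d=3 → birth, X_3=7
t=3: X=7, d=4 → birth, X_4=8
t=4: X=8, d=7 → hold, X_5=8
t=5: X=8, d=5 → death, X_6=7
t=6: X=7, d=7 → hold, X_7=7
t=7: X=7, d=6 → hold, X_8=7
t=8: X=7, d=7 → hold, X_9=7
t=9: X=7, d=5 → death, X_10=6
t=10: X=6, d=6 → hold, X_11=6
t=11: X=6, d=3 → birth, X_12=7
t=12: X=7, d=5 → death, X_13=6
t=13: X=6, d=7 → hold, X_14=6
t=14: X=6, d=7 → hold, X_15=6

6


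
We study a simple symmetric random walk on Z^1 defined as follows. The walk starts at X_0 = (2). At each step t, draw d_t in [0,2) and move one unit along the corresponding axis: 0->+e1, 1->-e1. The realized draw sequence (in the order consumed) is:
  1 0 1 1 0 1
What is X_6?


t=0: X=(2), d=1 → -e1, X_1=(1)
t=1: X=(1), d=0 → +e1, X_2=(2)
t=2: X=(2), d=1 → -e1, X_3=(1)
t=3: X=(1), d=1 → -e1, X_4=(0)
t=4: X=(0), d=0 → +e1, X_5=(1)
t=5: X=(1), d=1 → -e1, X_6=(0)

(0)


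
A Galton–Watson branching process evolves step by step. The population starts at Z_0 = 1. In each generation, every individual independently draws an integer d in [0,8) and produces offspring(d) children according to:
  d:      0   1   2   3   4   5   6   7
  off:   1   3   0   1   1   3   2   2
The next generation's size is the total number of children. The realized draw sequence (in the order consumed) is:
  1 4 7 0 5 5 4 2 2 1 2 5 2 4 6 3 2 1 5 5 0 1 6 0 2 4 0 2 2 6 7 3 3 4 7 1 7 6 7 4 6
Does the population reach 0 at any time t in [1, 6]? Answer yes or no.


gen 0: Z_0=1, draws=[1], offspring=[3], Z_1=3
gen 1: Z_1=3, draws=[4, 7, 0], offspring=[1, 2, 1], Z_2=4
gen 2: Z_2=4, draws=[5, 5, 4, 2], offspring=[3, 3, 1, 0], Z_3=7
gen 3: Z_3=7, draws=[2, 1, 2, 5, 2, 4, 6], offspring=[0, 3, 0, 3, 0, 1, 2], Z_4=9
gen 4: Z_4=9, draws=[3, 2, 1, 5, 5, 0, 1, 6, 0], offspring=[1, 0, 3, 3, 3, 1, 3, 2, 1], Z_5=17
gen 5: Z_5=17, draws=[2, 4, 0, 2, 2, 6, 7, 3, 3, 4, 7, 1, 7, 6, 7, 4, 6], offspring=[0, 1, 1, 0, 0, 2, 2, 1, 1, 1, 2, 3, 2, 2, 2, 1, 2], Z_6=23

no


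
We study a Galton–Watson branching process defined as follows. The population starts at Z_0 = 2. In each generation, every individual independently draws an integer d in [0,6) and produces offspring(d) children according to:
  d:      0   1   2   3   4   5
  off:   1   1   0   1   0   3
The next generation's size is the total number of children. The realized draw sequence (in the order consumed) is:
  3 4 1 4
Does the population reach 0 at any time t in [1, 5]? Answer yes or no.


gen 0: Z_0=2, draws=[3, 4], offspring=[1, 0], Z_1=1
gen 1: Z_1=1, draws=[1], offspring=[1], Z_2=1
gen 2: Z_2=1, draws=[4], offspring=[0], Z_3=0
gen 3: Z_3=0, draws=[], offspring=[], Z_4=0
gen 4: Z_4=0, draws=[], offspring=[], Z_5=0

yes


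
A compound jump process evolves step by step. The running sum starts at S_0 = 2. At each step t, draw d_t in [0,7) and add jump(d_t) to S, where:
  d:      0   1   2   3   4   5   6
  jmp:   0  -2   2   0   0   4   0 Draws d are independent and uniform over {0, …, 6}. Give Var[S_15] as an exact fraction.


Outcome values over d=0..6: [0, -2, 2, 0, 0, 4, 0]
Σy = 4, Σy² = 24, M = 7
μ = 4/7 = 4/7,  σ² = 24/7 − (4/7)² = 152/49
Independent increments: Var[S_15] = 15·σ² = 15·(152/49) = 2280/49

2280/49


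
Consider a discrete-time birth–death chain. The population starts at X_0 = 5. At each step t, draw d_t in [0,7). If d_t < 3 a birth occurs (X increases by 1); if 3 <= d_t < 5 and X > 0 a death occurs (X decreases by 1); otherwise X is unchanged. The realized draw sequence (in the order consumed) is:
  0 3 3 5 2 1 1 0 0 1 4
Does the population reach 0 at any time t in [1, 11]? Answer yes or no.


t=0: X=5, d=0 → birth, X_1=6
t=1: X=6, d=3 → death, X_2=5
t=2: X=5, d=3 → death, X_3=4
t=3: X=4, d=5 → hold, X_4=4
t=4: X=4, d=2 → birth, X_5=5
t=5: X=5, d=1 → birth, X_6=6
t=6: X=6, d=1 → birth, X_7=7
t=7: X=7, d=0 → birth, X_8=8
t=8: X=8, d=0 → birth, X_9=9
t=9: X=9, d=1 → birth, X_10=10
t=10: X=10, d=4 → death, X_11=9

no


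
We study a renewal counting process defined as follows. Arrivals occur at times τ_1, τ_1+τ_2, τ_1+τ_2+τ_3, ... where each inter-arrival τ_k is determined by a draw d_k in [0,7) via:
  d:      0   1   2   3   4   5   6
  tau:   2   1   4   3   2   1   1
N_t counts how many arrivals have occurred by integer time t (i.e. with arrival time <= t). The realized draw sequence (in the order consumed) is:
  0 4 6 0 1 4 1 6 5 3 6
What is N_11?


draw d_1=0: τ_1=2, arrival time A_1=2
draw d_2=4: τ_2=2, arrival time A_2=4
draw d_3=6: τ_3=1, arrival time A_3=5
draw d_4=0: τ_4=2, arrival time A_4=7
draw d_5=1: τ_5=1, arrival time A_5=8
draw d_6=4: τ_6=2, arrival time A_6=10
draw d_7=1: τ_7=1, arrival time A_7=11
draw d_8=6: τ_8=1, arrival time A_8=12
draw d_9=5: τ_9=1, arrival time A_9=13
draw d_10=3: τ_10=3, arrival time A_10=16
draw d_11=6: τ_11=1, arrival time A_11=17
N_t over t=0..11: 0:0 1:0 2:1 3:1 4:2 5:3 6:3 7:4 8:5 9:5 10:6 11:7

7


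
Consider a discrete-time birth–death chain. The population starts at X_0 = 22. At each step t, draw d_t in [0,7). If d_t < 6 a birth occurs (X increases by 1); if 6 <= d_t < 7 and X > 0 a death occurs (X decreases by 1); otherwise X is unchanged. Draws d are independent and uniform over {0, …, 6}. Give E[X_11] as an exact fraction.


209/7

X can drop by at most 1 per step and X_0 = 22 > T = 11, so X_t >= 22 − t >= 11 > 0 for every t <= 11: the floor at 0 (the 'and X > 0' condition) never binds. Hence X_11 = X_0 + Σ_{t<11} Y_t with i.i.d. increments Y_t = y(d_t) ∈ {+1, −1, 0}.
Outcome values over d=0..6: [1, 1, 1, 1, 1, 1, -1]
Σy = 5, Σy² = 7, M = 7
μ = 5/7 = 5/7,  σ² = 7/7 − (5/7)² = 24/49
E[X_11] = 22 + 11·(5/7) = 209/7


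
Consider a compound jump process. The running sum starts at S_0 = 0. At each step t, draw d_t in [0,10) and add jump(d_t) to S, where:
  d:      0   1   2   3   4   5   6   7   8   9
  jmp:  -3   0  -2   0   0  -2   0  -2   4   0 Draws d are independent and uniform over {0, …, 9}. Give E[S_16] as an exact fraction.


-8

Outcome values over d=0..9: [-3, 0, -2, 0, 0, -2, 0, -2, 4, 0]
Σy = -5, Σy² = 37, M = 10
μ = -5/10 = -1/2,  σ² = 37/10 − (-1/2)² = 69/20
E[S_16] = 0 + 16·(-1/2) = -8


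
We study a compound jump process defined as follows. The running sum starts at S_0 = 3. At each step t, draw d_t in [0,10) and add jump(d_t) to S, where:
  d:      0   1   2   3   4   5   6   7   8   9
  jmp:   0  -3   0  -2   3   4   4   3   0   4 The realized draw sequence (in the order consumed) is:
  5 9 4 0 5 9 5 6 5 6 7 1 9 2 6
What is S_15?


t=0: S=3, d=5, jump=4, S_1=7
t=1: S=7, d=9, jump=4, S_2=11
t=2: S=11, d=4, jump=3, S_3=14
t=3: S=14, d=0, jump=0, S_4=14
t=4: S=14, d=5, jump=4, S_5=18
t=5: S=18, d=9, jump=4, S_6=22
t=6: S=22, d=5, jump=4, S_7=26
t=7: S=26, d=6, jump=4, S_8=30
t=8: S=30, d=5, jump=4, S_9=34
t=9: S=34, d=6, jump=4, S_10=38
t=10: S=38, d=7, jump=3, S_11=41
t=11: S=41, d=1, jump=-3, S_12=38
t=12: S=38, d=9, jump=4, S_13=42
t=13: S=42, d=2, jump=0, S_14=42
t=14: S=42, d=6, jump=4, S_15=46

46


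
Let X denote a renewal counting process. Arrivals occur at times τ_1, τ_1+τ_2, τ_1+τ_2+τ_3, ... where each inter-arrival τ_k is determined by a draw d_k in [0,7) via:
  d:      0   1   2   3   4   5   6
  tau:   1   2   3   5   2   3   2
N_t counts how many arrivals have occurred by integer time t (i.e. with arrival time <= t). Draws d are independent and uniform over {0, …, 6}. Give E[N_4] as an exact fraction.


Inter-arrival values over d=0..6: [1, 2, 3, 5, 2, 3, 2]
Each d has probability 1/7, so the pmf of τ is: f(1) = 1/7, f(2) = 3/7, f(3) = 2/7, f(5) = 1/7
Renewal equation for m(n) = E[N_n]: condition on τ_1 = k (if k <= n, one arrival plus a fresh copy on the remaining n−k steps): m(n) = F(n) + Σ_{k<=n} f(k)·m(n−k), where F(n) = P(τ <= n) and m(0) = 0
m(1) = F(1) = 1/7
m(2) = F(2) + f(1)·m(1) = 4/7 + 1/7·1/7 = 29/49
m(3) = F(3) + f(1)·m(2) + f(2)·m(1) = 6/7 + 1/7·29/49 + 3/7·1/7 = 344/343
m(4) = F(4) + f(1)·m(3) + f(2)·m(2) + f(3)·m(1) = 6/7 + 1/7·344/343 + 3/7·29/49 + 2/7·1/7 = 3109/2401
E[N_4] = m(4) = 3109/2401

3109/2401


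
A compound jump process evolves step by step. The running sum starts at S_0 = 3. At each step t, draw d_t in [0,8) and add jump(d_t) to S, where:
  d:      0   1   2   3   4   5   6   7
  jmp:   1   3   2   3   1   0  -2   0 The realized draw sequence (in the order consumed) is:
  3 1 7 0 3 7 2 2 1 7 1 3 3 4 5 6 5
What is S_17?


t=0: S=3, d=3, jump=3, S_1=6
t=1: S=6, d=1, jump=3, S_2=9
t=2: S=9, d=7, jump=0, S_3=9
t=3: S=9, d=0, jump=1, S_4=10
t=4: S=10, d=3, jump=3, S_5=13
t=5: S=13, d=7, jump=0, S_6=13
t=6: S=13, d=2, jump=2, S_7=15
t=7: S=15, d=2, jump=2, S_8=17
t=8: S=17, d=1, jump=3, S_9=20
t=9: S=20, d=7, jump=0, S_10=20
t=10: S=20, d=1, jump=3, S_11=23
t=11: S=23, d=3, jump=3, S_12=26
t=12: S=26, d=3, jump=3, S_13=29
t=13: S=29, d=4, jump=1, S_14=30
t=14: S=30, d=5, jump=0, S_15=30
t=15: S=30, d=6, jump=-2, S_16=28
t=16: S=28, d=5, jump=0, S_17=28

28


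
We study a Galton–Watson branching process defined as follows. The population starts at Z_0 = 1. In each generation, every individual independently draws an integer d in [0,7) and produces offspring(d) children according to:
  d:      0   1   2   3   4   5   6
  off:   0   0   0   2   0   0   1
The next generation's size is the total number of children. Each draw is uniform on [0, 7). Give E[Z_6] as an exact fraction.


729/117649

Outcome values over d=0..6: [0, 0, 0, 2, 0, 0, 1]
Σy = 3, Σy² = 5, M = 7
μ = 3/7 = 3/7,  σ² = 5/7 − (3/7)² = 26/49
E[Z_0] = 1
E[Z_1] = 3/7·E[Z_0] = 3/7
E[Z_2] = 3/7·E[Z_1] = 9/49
E[Z_3] = 3/7·E[Z_2] = 27/343
E[Z_4] = 3/7·E[Z_3] = 81/2401
E[Z_5] = 3/7·E[Z_4] = 243/16807
E[Z_6] = 3/7·E[Z_5] = 729/117649


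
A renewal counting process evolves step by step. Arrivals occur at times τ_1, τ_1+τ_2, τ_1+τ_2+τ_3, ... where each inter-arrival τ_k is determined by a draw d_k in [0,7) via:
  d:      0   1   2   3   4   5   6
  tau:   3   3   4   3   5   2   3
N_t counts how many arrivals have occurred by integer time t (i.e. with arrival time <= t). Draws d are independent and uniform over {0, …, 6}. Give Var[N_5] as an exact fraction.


Inter-arrival values over d=0..6: [3, 3, 4, 3, 5, 2, 3]
Each d has probability 1/7, so the pmf of τ is: f(2) = 1/7, f(3) = 4/7, f(4) = 1/7, f(5) = 1/7
Let p_n(j) = P(N_n = j), with p_0 = [1]. Condition on τ_1: p_n(0) = P(τ > n), and for j >= 1, p_n(j) = Σ_{k<=n} f(k)·p_{n−k}(j−1)
p_1 = [1]  (j = 0)
p_2 = [6/7, 1/7]  (j = 0..1)
p_3 = [2/7, 5/7]  (j = 0..1)
p_4 = [1/7, 41/49, 1/49]  (j = 0..2)
p_5 = [0, 40/49, 9/49]  (j = 0..2)
E[N_5] = Σ j·p_5(j) = 58/49;  E[N_5²] = Σ j²·p_5(j) = 76/49
Var[N_5] = 76/49 − (58/49)² = 360/2401

360/2401


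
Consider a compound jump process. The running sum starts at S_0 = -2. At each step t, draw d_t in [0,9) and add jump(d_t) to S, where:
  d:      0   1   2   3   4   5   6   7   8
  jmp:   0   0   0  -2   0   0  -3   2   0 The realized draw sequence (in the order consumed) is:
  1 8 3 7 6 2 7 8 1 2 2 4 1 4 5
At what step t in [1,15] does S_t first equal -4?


t=0: S=-2, d=1, jump=0, S_1=-2
t=1: S=-2, d=8, jump=0, S_2=-2
t=2: S=-2, d=3, jump=-2, S_3=-4
t=3: S=-4, d=7, jump=2, S_4=-2
t=4: S=-2, d=6, jump=-3, S_5=-5
t=5: S=-5, d=2, jump=0, S_6=-5
t=6: S=-5, d=7, jump=2, S_7=-3
t=7: S=-3, d=8, jump=0, S_8=-3
t=8: S=-3, d=1, jump=0, S_9=-3
t=9: S=-3, d=2, jump=0, S_10=-3
t=10: S=-3, d=2, jump=0, S_11=-3
t=11: S=-3, d=4, jump=0, S_12=-3
t=12: S=-3, d=1, jump=0, S_13=-3
t=13: S=-3, d=4, jump=0, S_14=-3
t=14: S=-3, d=5, jump=0, S_15=-3

3


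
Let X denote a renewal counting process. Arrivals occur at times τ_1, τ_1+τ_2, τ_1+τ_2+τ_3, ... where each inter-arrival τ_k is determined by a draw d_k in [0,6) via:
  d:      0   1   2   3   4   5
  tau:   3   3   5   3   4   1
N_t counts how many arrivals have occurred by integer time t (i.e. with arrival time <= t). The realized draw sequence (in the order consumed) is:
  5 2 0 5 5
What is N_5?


draw d_1=5: τ_1=1, arrival time A_1=1
draw d_2=2: τ_2=5, arrival time A_2=6
draw d_3=0: τ_3=3, arrival time A_3=9
draw d_4=5: τ_4=1, arrival time A_4=10
draw d_5=5: τ_5=1, arrival time A_5=11
N_t over t=0..5: 0:0 1:1 2:1 3:1 4:1 5:1

1


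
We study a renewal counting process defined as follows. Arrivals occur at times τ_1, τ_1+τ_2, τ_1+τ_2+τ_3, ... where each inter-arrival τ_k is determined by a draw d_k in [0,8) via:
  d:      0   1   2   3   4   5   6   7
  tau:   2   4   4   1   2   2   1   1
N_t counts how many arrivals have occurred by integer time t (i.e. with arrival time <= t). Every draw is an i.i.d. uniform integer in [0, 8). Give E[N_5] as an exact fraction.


Inter-arrival values over d=0..7: [2, 4, 4, 1, 2, 2, 1, 1]
Each d has probability 1/8, so the pmf of τ is: f(1) = 3/8, f(2) = 3/8, f(4) = 1/4
Renewal equation for m(n) = E[N_n]: condition on τ_1 = k (if k <= n, one arrival plus a fresh copy on the remaining n−k steps): m(n) = F(n) + Σ_{k<=n} f(k)·m(n−k), where F(n) = P(τ <= n) and m(0) = 0
m(1) = F(1) = 3/8
m(2) = F(2) + f(1)·m(1) = 3/4 + 3/8·3/8 = 57/64
m(3) = F(3) + f(1)·m(2) + f(2)·m(1) = 3/4 + 3/8·57/64 + 3/8·3/8 = 627/512
m(4) = F(4) + f(1)·m(3) + f(2)·m(2) = 1 + 3/8·627/512 + 3/8·57/64 = 7345/4096
m(5) = F(5) + f(1)·m(4) + f(2)·m(3) + f(4)·m(1) = 1 + 3/8·7345/4096 + 3/8·627/512 + 1/4·3/8 = 72923/32768
E[N_5] = m(5) = 72923/32768

72923/32768
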